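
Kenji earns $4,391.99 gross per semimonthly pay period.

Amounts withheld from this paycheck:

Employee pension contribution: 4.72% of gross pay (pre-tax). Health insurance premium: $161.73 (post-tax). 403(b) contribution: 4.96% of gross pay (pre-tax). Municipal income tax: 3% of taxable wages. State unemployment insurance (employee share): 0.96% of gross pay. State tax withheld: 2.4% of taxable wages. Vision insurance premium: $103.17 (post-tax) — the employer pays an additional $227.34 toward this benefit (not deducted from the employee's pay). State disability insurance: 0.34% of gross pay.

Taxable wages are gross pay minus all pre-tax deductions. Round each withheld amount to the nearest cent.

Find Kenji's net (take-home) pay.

Employee pension contribution: $4,391.99 × 0.0472 = $207.30
403(b) contribution: $4,391.99 × 0.0496 = $217.84
Pre-tax total = $207.30 + $217.84 = $425.14
Taxable wages = $4,391.99 − $425.14 = $3,966.85
Municipal income tax: $3,966.85 × 0.03 = $119.01
State tax withheld: $3,966.85 × 0.024 = $95.20
State disability insurance: $4,391.99 × 0.0034 = $14.93
State unemployment insurance (employee share): $4,391.99 × 0.0096 = $42.16
Vision insurance premium: $103.17
Health insurance premium: $161.73
(Employer's $227.34 toward vision insurance premium is not withheld from the employee.)
Total deductions = $207.30 + $217.84 + $119.01 + $95.20 + $14.93 + $42.16 + $103.17 + $161.73 = $961.34
Net pay = $4,391.99 − $961.34 = $3,430.65

$3,430.65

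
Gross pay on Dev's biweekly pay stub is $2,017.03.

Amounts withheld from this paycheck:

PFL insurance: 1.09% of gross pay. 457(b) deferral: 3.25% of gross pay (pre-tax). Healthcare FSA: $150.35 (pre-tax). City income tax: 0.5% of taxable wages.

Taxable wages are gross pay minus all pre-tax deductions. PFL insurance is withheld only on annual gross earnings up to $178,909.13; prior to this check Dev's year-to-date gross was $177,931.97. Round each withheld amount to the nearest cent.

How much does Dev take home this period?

457(b) deferral: $2,017.03 × 0.0325 = $65.55
Healthcare FSA: $150.35
Pre-tax total = $65.55 + $150.35 = $215.90
Taxable wages = $2,017.03 − $215.90 = $1,801.13
City income tax: $1,801.13 × 0.005 = $9.01
PFL insurance: only $178,909.13 − $177,931.97 = $977.16 of this check is subject → $977.16 × 0.0109 = $10.65
Total deductions = $65.55 + $150.35 + $9.01 + $10.65 = $235.56
Net pay = $2,017.03 − $235.56 = $1,781.47

$1,781.47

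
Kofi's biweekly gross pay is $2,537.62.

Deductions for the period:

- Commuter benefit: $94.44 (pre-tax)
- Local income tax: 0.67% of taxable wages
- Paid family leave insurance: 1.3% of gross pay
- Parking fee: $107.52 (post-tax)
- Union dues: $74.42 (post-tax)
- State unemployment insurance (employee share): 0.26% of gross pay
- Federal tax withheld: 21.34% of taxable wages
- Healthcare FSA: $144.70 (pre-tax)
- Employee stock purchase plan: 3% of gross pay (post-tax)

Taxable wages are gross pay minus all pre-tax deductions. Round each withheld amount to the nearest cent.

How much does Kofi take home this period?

Healthcare FSA: $144.70
Commuter benefit: $94.44
Pre-tax total = $144.70 + $94.44 = $239.14
Taxable wages = $2,537.62 − $239.14 = $2,298.48
Federal tax withheld: $2,298.48 × 0.2134 = $490.50
Local income tax: $2,298.48 × 0.0067 = $15.40
State unemployment insurance (employee share): $2,537.62 × 0.0026 = $6.60
Paid family leave insurance: $2,537.62 × 0.013 = $32.99
Union dues: $74.42
Employee stock purchase plan: $2,537.62 × 0.03 = $76.13
Parking fee: $107.52
Total deductions = $144.70 + $94.44 + $490.50 + $15.40 + $6.60 + $32.99 + $74.42 + $76.13 + $107.52 = $1,042.70
Net pay = $2,537.62 − $1,042.70 = $1,494.92

$1,494.92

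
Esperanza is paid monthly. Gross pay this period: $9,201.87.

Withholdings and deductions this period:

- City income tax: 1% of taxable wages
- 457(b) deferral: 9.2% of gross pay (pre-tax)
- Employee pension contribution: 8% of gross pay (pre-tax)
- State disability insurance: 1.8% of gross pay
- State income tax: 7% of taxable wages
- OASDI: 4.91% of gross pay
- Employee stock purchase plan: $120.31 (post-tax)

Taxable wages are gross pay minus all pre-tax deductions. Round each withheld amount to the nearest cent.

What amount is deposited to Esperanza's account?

457(b) deferral: $9,201.87 × 0.092 = $846.57
Employee pension contribution: $9,201.87 × 0.08 = $736.15
Pre-tax total = $846.57 + $736.15 = $1,582.72
Taxable wages = $9,201.87 − $1,582.72 = $7,619.15
City income tax: $7,619.15 × 0.01 = $76.19
State income tax: $7,619.15 × 0.07 = $533.34
OASDI: $9,201.87 × 0.0491 = $451.81
State disability insurance: $9,201.87 × 0.018 = $165.63
Employee stock purchase plan: $120.31
Total deductions = $846.57 + $736.15 + $76.19 + $533.34 + $451.81 + $165.63 + $120.31 = $2,930.00
Net pay = $9,201.87 − $2,930.00 = $6,271.87

$6,271.87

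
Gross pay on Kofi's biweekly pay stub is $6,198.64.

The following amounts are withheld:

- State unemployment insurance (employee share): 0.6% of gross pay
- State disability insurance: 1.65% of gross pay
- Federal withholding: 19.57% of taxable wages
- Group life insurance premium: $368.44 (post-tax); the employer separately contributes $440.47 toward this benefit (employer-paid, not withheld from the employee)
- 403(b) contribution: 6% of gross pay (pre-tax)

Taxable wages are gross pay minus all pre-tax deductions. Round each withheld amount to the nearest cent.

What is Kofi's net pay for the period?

$4,178.52

403(b) contribution: $6,198.64 × 0.06 = $371.92
Taxable wages = $6,198.64 − $371.92 = $5,826.72
Federal withholding: $5,826.72 × 0.1957 = $1,140.29
State unemployment insurance (employee share): $6,198.64 × 0.006 = $37.19
State disability insurance: $6,198.64 × 0.0165 = $102.28
Group life insurance premium: $368.44
(Employer's $440.47 toward group life insurance premium is not withheld from the employee.)
Total deductions = $371.92 + $1,140.29 + $37.19 + $102.28 + $368.44 = $2,020.12
Net pay = $6,198.64 − $2,020.12 = $4,178.52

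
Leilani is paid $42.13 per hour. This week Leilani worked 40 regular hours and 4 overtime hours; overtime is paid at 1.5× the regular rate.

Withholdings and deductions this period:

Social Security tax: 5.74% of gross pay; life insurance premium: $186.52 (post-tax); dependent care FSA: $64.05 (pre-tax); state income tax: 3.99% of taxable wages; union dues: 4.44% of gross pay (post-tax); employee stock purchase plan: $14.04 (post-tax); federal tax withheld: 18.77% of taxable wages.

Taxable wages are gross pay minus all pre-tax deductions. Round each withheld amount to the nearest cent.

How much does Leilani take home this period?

$1049.57

Regular pay: 40 × $42.13 = $1685.20
Overtime pay: 4 × $42.13 × 1.5 = $252.78
Gross pay = $1685.20 + $252.78 = $1937.98
Dependent care FSA: $64.05
Taxable wages = $1937.98 − $64.05 = $1873.93
State income tax: $1873.93 × 0.0399 = $74.77
Federal tax withheld: $1873.93 × 0.1877 = $351.74
Social Security tax: $1937.98 × 0.0574 = $111.24
Employee stock purchase plan: $14.04
Union dues: $1937.98 × 0.0444 = $86.05
Life insurance premium: $186.52
Total deductions = $64.05 + $74.77 + $351.74 + $111.24 + $14.04 + $86.05 + $186.52 = $888.41
Net pay = $1937.98 − $888.41 = $1049.57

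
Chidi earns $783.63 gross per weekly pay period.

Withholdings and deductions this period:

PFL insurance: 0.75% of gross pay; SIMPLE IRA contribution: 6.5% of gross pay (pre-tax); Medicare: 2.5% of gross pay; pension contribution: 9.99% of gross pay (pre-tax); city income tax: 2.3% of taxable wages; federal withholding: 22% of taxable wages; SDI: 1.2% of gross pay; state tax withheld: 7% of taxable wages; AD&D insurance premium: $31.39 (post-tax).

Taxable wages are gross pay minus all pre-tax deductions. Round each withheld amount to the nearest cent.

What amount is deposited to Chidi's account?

Pension contribution: $783.63 × 0.0999 = $78.28
SIMPLE IRA contribution: $783.63 × 0.065 = $50.94
Pre-tax total = $78.28 + $50.94 = $129.22
Taxable wages = $783.63 − $129.22 = $654.41
Federal withholding: $654.41 × 0.22 = $143.97
State tax withheld: $654.41 × 0.07 = $45.81
City income tax: $654.41 × 0.023 = $15.05
PFL insurance: $783.63 × 0.0075 = $5.88
SDI: $783.63 × 0.012 = $9.40
Medicare: $783.63 × 0.025 = $19.59
AD&D insurance premium: $31.39
Total deductions = $78.28 + $50.94 + $143.97 + $45.81 + $15.05 + $5.88 + $9.40 + $19.59 + $31.39 = $400.31
Net pay = $783.63 − $400.31 = $383.32

$383.32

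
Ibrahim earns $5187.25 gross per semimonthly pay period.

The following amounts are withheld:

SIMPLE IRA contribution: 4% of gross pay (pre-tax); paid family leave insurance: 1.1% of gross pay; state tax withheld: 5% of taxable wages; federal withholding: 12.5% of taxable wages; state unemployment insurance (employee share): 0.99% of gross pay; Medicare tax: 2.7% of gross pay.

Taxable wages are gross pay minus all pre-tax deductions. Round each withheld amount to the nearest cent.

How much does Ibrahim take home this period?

$3859.83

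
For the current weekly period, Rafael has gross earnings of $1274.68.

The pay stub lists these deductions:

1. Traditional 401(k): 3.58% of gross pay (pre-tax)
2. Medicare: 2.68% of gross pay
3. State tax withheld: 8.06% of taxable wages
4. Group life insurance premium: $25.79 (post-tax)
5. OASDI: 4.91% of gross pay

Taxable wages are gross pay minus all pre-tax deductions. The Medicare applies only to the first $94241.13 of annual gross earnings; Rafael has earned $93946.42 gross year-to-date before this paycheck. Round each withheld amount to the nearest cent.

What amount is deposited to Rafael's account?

Traditional 401(k): $1274.68 × 0.0358 = $45.63
Taxable wages = $1274.68 − $45.63 = $1229.05
State tax withheld: $1229.05 × 0.0806 = $99.06
OASDI: $1274.68 × 0.0491 = $62.59
Medicare: only $94241.13 − $93946.42 = $294.71 of this check is subject → $294.71 × 0.0268 = $7.90
Group life insurance premium: $25.79
Total deductions = $45.63 + $99.06 + $62.59 + $7.90 + $25.79 = $240.97
Net pay = $1274.68 − $240.97 = $1033.71

$1033.71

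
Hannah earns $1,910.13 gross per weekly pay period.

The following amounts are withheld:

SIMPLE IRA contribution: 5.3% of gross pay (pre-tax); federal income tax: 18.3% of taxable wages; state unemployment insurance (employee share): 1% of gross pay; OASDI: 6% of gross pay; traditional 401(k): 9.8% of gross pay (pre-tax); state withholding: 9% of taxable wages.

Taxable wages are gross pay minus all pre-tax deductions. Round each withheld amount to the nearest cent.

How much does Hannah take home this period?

SIMPLE IRA contribution: $1,910.13 × 0.053 = $101.24
Traditional 401(k): $1,910.13 × 0.098 = $187.19
Pre-tax total = $101.24 + $187.19 = $288.43
Taxable wages = $1,910.13 − $288.43 = $1,621.70
Federal income tax: $1,621.70 × 0.183 = $296.77
State withholding: $1,621.70 × 0.09 = $145.95
State unemployment insurance (employee share): $1,910.13 × 0.01 = $19.10
OASDI: $1,910.13 × 0.06 = $114.61
Total deductions = $101.24 + $187.19 + $296.77 + $145.95 + $19.10 + $114.61 = $864.86
Net pay = $1,910.13 − $864.86 = $1,045.27

$1,045.27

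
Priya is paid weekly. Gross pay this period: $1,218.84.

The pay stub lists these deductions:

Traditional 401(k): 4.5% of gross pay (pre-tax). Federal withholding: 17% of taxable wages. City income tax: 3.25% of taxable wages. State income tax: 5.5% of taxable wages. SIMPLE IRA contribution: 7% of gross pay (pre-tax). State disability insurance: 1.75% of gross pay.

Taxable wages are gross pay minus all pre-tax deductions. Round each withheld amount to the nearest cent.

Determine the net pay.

Traditional 401(k): $1,218.84 × 0.045 = $54.85
SIMPLE IRA contribution: $1,218.84 × 0.07 = $85.32
Pre-tax total = $54.85 + $85.32 = $140.17
Taxable wages = $1,218.84 − $140.17 = $1,078.67
State income tax: $1,078.67 × 0.055 = $59.33
Federal withholding: $1,078.67 × 0.17 = $183.37
City income tax: $1,078.67 × 0.0325 = $35.06
State disability insurance: $1,218.84 × 0.0175 = $21.33
Total deductions = $54.85 + $85.32 + $59.33 + $183.37 + $35.06 + $21.33 = $439.26
Net pay = $1,218.84 − $439.26 = $779.58

$779.58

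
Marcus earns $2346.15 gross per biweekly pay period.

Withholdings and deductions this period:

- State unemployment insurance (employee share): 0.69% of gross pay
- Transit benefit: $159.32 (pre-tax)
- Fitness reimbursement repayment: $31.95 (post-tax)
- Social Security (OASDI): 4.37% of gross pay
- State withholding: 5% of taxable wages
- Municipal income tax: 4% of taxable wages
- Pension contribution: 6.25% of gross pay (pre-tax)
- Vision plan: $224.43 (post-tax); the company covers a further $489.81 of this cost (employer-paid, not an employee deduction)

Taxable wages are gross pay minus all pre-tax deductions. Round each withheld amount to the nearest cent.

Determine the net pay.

$1481.48

Transit benefit: $159.32
Pension contribution: $2346.15 × 0.0625 = $146.63
Pre-tax total = $159.32 + $146.63 = $305.95
Taxable wages = $2346.15 − $305.95 = $2040.20
State withholding: $2040.20 × 0.05 = $102.01
Municipal income tax: $2040.20 × 0.04 = $81.61
State unemployment insurance (employee share): $2346.15 × 0.0069 = $16.19
Social Security (OASDI): $2346.15 × 0.0437 = $102.53
Fitness reimbursement repayment: $31.95
Vision plan: $224.43
(Employer's $489.81 toward vision plan is not withheld from the employee.)
Total deductions = $159.32 + $146.63 + $102.01 + $81.61 + $16.19 + $102.53 + $31.95 + $224.43 = $864.67
Net pay = $2346.15 − $864.67 = $1481.48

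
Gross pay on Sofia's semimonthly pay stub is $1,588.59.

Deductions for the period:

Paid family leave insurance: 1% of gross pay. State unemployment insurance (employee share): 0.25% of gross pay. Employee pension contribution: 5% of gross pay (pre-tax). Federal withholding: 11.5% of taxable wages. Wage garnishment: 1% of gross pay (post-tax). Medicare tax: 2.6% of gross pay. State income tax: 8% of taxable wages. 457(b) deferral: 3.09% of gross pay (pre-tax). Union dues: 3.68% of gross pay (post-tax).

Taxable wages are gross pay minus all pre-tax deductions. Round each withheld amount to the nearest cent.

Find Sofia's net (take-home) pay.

Employee pension contribution: $1,588.59 × 0.05 = $79.43
457(b) deferral: $1,588.59 × 0.0309 = $49.09
Pre-tax total = $79.43 + $49.09 = $128.52
Taxable wages = $1,588.59 − $128.52 = $1,460.07
State income tax: $1,460.07 × 0.08 = $116.81
Federal withholding: $1,460.07 × 0.115 = $167.91
Paid family leave insurance: $1,588.59 × 0.01 = $15.89
Medicare tax: $1,588.59 × 0.026 = $41.30
State unemployment insurance (employee share): $1,588.59 × 0.0025 = $3.97
Union dues: $1,588.59 × 0.0368 = $58.46
Wage garnishment: $1,588.59 × 0.01 = $15.89
Total deductions = $79.43 + $49.09 + $116.81 + $167.91 + $15.89 + $41.30 + $3.97 + $58.46 + $15.89 = $548.75
Net pay = $1,588.59 − $548.75 = $1,039.84

$1,039.84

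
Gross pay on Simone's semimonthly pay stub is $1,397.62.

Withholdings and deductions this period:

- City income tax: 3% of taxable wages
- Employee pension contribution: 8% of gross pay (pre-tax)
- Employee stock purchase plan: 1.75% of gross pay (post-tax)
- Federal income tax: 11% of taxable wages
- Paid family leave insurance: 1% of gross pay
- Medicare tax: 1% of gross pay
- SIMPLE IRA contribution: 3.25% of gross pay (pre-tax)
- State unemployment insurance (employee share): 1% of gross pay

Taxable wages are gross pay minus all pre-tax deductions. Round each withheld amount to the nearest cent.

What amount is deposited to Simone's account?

Employee pension contribution: $1,397.62 × 0.08 = $111.81
SIMPLE IRA contribution: $1,397.62 × 0.0325 = $45.42
Pre-tax total = $111.81 + $45.42 = $157.23
Taxable wages = $1,397.62 − $157.23 = $1,240.39
Federal income tax: $1,240.39 × 0.11 = $136.44
City income tax: $1,240.39 × 0.03 = $37.21
Medicare tax: $1,397.62 × 0.01 = $13.98
Paid family leave insurance: $1,397.62 × 0.01 = $13.98
State unemployment insurance (employee share): $1,397.62 × 0.01 = $13.98
Employee stock purchase plan: $1,397.62 × 0.0175 = $24.46
Total deductions = $111.81 + $45.42 + $136.44 + $37.21 + $13.98 + $13.98 + $13.98 + $24.46 = $397.28
Net pay = $1,397.62 − $397.28 = $1,000.34

$1,000.34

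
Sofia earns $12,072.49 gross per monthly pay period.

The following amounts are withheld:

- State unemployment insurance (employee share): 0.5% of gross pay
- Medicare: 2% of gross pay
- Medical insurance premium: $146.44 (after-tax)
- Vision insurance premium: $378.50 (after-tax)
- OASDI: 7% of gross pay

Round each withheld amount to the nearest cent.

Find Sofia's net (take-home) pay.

State unemployment insurance (employee share): $12,072.49 × 0.005 = $60.36
OASDI: $12,072.49 × 0.07 = $845.07
Medicare: $12,072.49 × 0.02 = $241.45
Medical insurance premium: $146.44
Vision insurance premium: $378.50
Total deductions = $60.36 + $845.07 + $241.45 + $146.44 + $378.50 = $1,671.82
Net pay = $12,072.49 − $1,671.82 = $10,400.67

$10,400.67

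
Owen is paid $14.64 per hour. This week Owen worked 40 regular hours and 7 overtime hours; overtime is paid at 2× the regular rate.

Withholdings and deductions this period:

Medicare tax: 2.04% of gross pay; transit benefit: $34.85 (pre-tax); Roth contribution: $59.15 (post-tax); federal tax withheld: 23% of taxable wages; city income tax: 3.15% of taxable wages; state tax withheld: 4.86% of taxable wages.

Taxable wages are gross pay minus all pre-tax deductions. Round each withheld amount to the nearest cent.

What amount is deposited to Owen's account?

$446.09

Regular pay: 40 × $14.64 = $585.60
Overtime pay: 7 × $14.64 × 2 = $204.96
Gross pay = $585.60 + $204.96 = $790.56
Transit benefit: $34.85
Taxable wages = $790.56 − $34.85 = $755.71
State tax withheld: $755.71 × 0.0486 = $36.73
City income tax: $755.71 × 0.0315 = $23.80
Federal tax withheld: $755.71 × 0.23 = $173.81
Medicare tax: $790.56 × 0.0204 = $16.13
Roth contribution: $59.15
Total deductions = $34.85 + $36.73 + $23.80 + $173.81 + $16.13 + $59.15 = $344.47
Net pay = $790.56 − $344.47 = $446.09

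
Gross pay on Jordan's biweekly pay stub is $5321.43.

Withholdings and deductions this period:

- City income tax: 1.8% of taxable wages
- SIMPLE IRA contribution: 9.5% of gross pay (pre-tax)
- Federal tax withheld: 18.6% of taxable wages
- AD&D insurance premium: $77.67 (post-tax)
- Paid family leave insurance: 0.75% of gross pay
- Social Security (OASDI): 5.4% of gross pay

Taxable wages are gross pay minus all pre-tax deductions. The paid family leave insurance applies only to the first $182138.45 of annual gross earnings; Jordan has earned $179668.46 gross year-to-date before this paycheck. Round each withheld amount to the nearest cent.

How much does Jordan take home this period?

$3449.89

SIMPLE IRA contribution: $5321.43 × 0.095 = $505.54
Taxable wages = $5321.43 − $505.54 = $4815.89
City income tax: $4815.89 × 0.018 = $86.69
Federal tax withheld: $4815.89 × 0.186 = $895.76
Paid family leave insurance: only $182138.45 − $179668.46 = $2469.99 of this check is subject → $2469.99 × 0.0075 = $18.52
Social Security (OASDI): $5321.43 × 0.054 = $287.36
AD&D insurance premium: $77.67
Total deductions = $505.54 + $86.69 + $895.76 + $18.52 + $287.36 + $77.67 = $1871.54
Net pay = $5321.43 − $1871.54 = $3449.89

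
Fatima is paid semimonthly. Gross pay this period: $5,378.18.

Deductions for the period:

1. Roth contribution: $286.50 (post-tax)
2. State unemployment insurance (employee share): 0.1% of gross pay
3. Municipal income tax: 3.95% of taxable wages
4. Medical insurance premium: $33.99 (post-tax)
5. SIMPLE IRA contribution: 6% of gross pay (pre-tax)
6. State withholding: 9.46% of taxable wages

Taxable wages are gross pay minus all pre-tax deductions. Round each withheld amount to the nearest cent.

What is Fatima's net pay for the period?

$4,051.68

SIMPLE IRA contribution: $5,378.18 × 0.06 = $322.69
Taxable wages = $5,378.18 − $322.69 = $5,055.49
Municipal income tax: $5,055.49 × 0.0395 = $199.69
State withholding: $5,055.49 × 0.0946 = $478.25
State unemployment insurance (employee share): $5,378.18 × 0.001 = $5.38
Roth contribution: $286.50
Medical insurance premium: $33.99
Total deductions = $322.69 + $199.69 + $478.25 + $5.38 + $286.50 + $33.99 = $1,326.50
Net pay = $5,378.18 − $1,326.50 = $4,051.68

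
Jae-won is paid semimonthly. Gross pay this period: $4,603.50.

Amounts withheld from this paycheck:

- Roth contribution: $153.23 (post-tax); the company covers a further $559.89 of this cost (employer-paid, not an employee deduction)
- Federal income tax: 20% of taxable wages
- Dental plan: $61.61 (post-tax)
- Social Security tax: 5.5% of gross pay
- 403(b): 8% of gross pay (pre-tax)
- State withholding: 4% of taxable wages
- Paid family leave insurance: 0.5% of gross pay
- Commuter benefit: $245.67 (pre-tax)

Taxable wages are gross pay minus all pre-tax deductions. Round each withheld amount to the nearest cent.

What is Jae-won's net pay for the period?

403(b): $4,603.50 × 0.08 = $368.28
Commuter benefit: $245.67
Pre-tax total = $368.28 + $245.67 = $613.95
Taxable wages = $4,603.50 − $613.95 = $3,989.55
State withholding: $3,989.55 × 0.04 = $159.58
Federal income tax: $3,989.55 × 0.2 = $797.91
Paid family leave insurance: $4,603.50 × 0.005 = $23.02
Social Security tax: $4,603.50 × 0.055 = $253.19
Dental plan: $61.61
Roth contribution: $153.23
(Employer's $559.89 toward Roth contribution is not withheld from the employee.)
Total deductions = $368.28 + $245.67 + $159.58 + $797.91 + $23.02 + $253.19 + $61.61 + $153.23 = $2,062.49
Net pay = $4,603.50 − $2,062.49 = $2,541.01

$2,541.01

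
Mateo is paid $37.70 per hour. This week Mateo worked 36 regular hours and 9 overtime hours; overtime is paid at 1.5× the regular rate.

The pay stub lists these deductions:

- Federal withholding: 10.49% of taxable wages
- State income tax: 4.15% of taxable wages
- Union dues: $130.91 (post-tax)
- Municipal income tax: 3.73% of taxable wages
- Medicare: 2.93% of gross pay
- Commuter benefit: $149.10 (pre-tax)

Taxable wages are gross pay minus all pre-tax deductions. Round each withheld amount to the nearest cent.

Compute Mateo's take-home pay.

$1216.03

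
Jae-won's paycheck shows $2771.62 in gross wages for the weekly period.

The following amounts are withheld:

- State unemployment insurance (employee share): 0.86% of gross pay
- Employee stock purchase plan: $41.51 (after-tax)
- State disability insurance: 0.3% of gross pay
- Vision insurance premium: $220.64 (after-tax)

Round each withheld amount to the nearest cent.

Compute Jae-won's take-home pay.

$2477.32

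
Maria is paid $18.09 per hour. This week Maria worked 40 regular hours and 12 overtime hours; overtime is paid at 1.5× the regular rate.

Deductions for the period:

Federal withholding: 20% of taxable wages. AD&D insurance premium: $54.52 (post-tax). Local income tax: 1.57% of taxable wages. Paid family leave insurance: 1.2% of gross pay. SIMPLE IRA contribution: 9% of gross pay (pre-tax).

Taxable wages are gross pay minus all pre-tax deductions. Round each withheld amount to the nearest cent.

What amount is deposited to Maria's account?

Regular pay: 40 × $18.09 = $723.60
Overtime pay: 12 × $18.09 × 1.5 = $325.62
Gross pay = $723.60 + $325.62 = $1,049.22
SIMPLE IRA contribution: $1,049.22 × 0.09 = $94.43
Taxable wages = $1,049.22 − $94.43 = $954.79
Local income tax: $954.79 × 0.0157 = $14.99
Federal withholding: $954.79 × 0.2 = $190.96
Paid family leave insurance: $1,049.22 × 0.012 = $12.59
AD&D insurance premium: $54.52
Total deductions = $94.43 + $14.99 + $190.96 + $12.59 + $54.52 = $367.49
Net pay = $1,049.22 − $367.49 = $681.73

$681.73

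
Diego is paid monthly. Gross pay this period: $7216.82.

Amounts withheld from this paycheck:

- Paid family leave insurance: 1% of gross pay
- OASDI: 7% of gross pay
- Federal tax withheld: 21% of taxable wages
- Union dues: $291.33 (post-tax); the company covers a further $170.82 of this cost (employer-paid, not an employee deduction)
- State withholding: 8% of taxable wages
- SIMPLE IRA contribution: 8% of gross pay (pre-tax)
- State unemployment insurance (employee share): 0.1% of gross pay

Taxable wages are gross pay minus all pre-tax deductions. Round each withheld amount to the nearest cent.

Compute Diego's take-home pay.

$3838.12

SIMPLE IRA contribution: $7216.82 × 0.08 = $577.35
Taxable wages = $7216.82 − $577.35 = $6639.47
State withholding: $6639.47 × 0.08 = $531.16
Federal tax withheld: $6639.47 × 0.21 = $1394.29
OASDI: $7216.82 × 0.07 = $505.18
State unemployment insurance (employee share): $7216.82 × 0.001 = $7.22
Paid family leave insurance: $7216.82 × 0.01 = $72.17
Union dues: $291.33
(Employer's $170.82 toward union dues is not withheld from the employee.)
Total deductions = $577.35 + $531.16 + $1394.29 + $505.18 + $7.22 + $72.17 + $291.33 = $3378.70
Net pay = $7216.82 − $3378.70 = $3838.12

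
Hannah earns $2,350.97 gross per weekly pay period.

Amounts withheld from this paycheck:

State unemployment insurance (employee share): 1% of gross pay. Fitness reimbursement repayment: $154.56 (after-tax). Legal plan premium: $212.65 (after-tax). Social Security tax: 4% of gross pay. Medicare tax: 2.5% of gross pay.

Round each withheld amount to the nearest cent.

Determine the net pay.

$1,807.44

State unemployment insurance (employee share): $2,350.97 × 0.01 = $23.51
Medicare tax: $2,350.97 × 0.025 = $58.77
Social Security tax: $2,350.97 × 0.04 = $94.04
Legal plan premium: $212.65
Fitness reimbursement repayment: $154.56
Total deductions = $23.51 + $58.77 + $94.04 + $212.65 + $154.56 = $543.53
Net pay = $2,350.97 − $543.53 = $1,807.44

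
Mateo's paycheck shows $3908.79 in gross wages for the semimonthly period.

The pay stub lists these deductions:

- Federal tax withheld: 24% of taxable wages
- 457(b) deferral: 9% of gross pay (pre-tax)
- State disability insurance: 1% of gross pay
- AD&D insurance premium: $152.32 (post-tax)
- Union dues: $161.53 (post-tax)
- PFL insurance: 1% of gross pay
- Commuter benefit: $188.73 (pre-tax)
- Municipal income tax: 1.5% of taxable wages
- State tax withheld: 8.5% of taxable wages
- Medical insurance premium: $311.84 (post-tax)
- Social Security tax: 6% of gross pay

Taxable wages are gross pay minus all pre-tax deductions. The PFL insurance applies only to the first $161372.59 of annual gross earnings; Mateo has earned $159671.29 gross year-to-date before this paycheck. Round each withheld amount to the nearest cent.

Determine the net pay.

$1306.75

457(b) deferral: $3908.79 × 0.09 = $351.79
Commuter benefit: $188.73
Pre-tax total = $351.79 + $188.73 = $540.52
Taxable wages = $3908.79 − $540.52 = $3368.27
Municipal income tax: $3368.27 × 0.015 = $50.52
State tax withheld: $3368.27 × 0.085 = $286.30
Federal tax withheld: $3368.27 × 0.24 = $808.38
Social Security tax: $3908.79 × 0.06 = $234.53
PFL insurance: only $161372.59 − $159671.29 = $1701.30 of this check is subject → $1701.30 × 0.01 = $17.01
State disability insurance: $3908.79 × 0.01 = $39.09
AD&D insurance premium: $152.32
Union dues: $161.53
Medical insurance premium: $311.84
Total deductions = $351.79 + $188.73 + $50.52 + $286.30 + $808.38 + $234.53 + $17.01 + $39.09 + $152.32 + $161.53 + $311.84 = $2602.04
Net pay = $3908.79 − $2602.04 = $1306.75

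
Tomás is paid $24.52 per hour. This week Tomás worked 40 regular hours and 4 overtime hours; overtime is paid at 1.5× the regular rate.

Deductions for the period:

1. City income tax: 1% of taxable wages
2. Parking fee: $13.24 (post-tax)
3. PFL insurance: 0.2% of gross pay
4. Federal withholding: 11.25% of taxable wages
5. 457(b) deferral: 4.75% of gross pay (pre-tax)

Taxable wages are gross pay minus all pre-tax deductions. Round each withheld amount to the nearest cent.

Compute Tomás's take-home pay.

$927.24

Regular pay: 40 × $24.52 = $980.80
Overtime pay: 4 × $24.52 × 1.5 = $147.12
Gross pay = $980.80 + $147.12 = $1,127.92
457(b) deferral: $1,127.92 × 0.0475 = $53.58
Taxable wages = $1,127.92 − $53.58 = $1,074.34
City income tax: $1,074.34 × 0.01 = $10.74
Federal withholding: $1,074.34 × 0.1125 = $120.86
PFL insurance: $1,127.92 × 0.002 = $2.26
Parking fee: $13.24
Total deductions = $53.58 + $10.74 + $120.86 + $2.26 + $13.24 = $200.68
Net pay = $1,127.92 − $200.68 = $927.24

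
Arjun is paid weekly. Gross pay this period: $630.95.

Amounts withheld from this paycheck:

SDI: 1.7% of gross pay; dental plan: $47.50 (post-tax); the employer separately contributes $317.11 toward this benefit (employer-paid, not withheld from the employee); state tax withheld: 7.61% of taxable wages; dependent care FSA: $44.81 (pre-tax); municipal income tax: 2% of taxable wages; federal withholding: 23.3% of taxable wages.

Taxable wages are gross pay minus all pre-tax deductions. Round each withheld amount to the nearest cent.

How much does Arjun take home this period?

$335.01

Dependent care FSA: $44.81
Taxable wages = $630.95 − $44.81 = $586.14
State tax withheld: $586.14 × 0.0761 = $44.61
Municipal income tax: $586.14 × 0.02 = $11.72
Federal withholding: $586.14 × 0.233 = $136.57
SDI: $630.95 × 0.017 = $10.73
Dental plan: $47.50
(Employer's $317.11 toward dental plan is not withheld from the employee.)
Total deductions = $44.81 + $44.61 + $11.72 + $136.57 + $10.73 + $47.50 = $295.94
Net pay = $630.95 − $295.94 = $335.01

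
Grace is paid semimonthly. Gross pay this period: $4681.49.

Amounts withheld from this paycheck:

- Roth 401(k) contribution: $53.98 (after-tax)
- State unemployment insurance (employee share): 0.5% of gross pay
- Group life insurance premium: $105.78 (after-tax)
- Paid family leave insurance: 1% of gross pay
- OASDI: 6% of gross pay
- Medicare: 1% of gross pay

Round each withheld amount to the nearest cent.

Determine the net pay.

OASDI: $4681.49 × 0.06 = $280.89
Medicare: $4681.49 × 0.01 = $46.81
Paid family leave insurance: $4681.49 × 0.01 = $46.81
State unemployment insurance (employee share): $4681.49 × 0.005 = $23.41
Group life insurance premium: $105.78
Roth 401(k) contribution: $53.98
Total deductions = $280.89 + $46.81 + $46.81 + $23.41 + $105.78 + $53.98 = $557.68
Net pay = $4681.49 − $557.68 = $4123.81

$4123.81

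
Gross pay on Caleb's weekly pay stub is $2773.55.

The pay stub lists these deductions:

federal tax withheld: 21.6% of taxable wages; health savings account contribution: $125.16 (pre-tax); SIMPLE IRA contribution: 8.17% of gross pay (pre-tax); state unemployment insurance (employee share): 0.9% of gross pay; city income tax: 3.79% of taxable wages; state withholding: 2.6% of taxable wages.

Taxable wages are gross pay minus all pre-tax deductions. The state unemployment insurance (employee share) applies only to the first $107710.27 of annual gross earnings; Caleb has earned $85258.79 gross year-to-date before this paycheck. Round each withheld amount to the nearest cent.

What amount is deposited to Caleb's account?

$1718.96

SIMPLE IRA contribution: $2773.55 × 0.0817 = $226.60
Health savings account contribution: $125.16
Pre-tax total = $226.60 + $125.16 = $351.76
Taxable wages = $2773.55 − $351.76 = $2421.79
City income tax: $2421.79 × 0.0379 = $91.79
Federal tax withheld: $2421.79 × 0.216 = $523.11
State withholding: $2421.79 × 0.026 = $62.97
State unemployment insurance (employee share): cap not yet reached, full $2773.55 is subject → $2773.55 × 0.009 = $24.96
Total deductions = $226.60 + $125.16 + $91.79 + $523.11 + $62.97 + $24.96 = $1054.59
Net pay = $2773.55 − $1054.59 = $1718.96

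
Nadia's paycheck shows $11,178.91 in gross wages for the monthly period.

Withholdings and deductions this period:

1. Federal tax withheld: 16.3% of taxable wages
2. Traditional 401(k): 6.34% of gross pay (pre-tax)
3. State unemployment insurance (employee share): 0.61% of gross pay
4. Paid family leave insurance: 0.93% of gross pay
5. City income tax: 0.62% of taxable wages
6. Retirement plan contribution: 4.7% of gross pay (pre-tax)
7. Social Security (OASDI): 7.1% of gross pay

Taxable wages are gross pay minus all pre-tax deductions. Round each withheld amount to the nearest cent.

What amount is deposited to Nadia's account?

Retirement plan contribution: $11,178.91 × 0.047 = $525.41
Traditional 401(k): $11,178.91 × 0.0634 = $708.74
Pre-tax total = $525.41 + $708.74 = $1,234.15
Taxable wages = $11,178.91 − $1,234.15 = $9,944.76
Federal tax withheld: $9,944.76 × 0.163 = $1,621.00
City income tax: $9,944.76 × 0.0062 = $61.66
Paid family leave insurance: $11,178.91 × 0.0093 = $103.96
State unemployment insurance (employee share): $11,178.91 × 0.0061 = $68.19
Social Security (OASDI): $11,178.91 × 0.071 = $793.70
Total deductions = $525.41 + $708.74 + $1,621.00 + $61.66 + $103.96 + $68.19 + $793.70 = $3,882.66
Net pay = $11,178.91 − $3,882.66 = $7,296.25

$7,296.25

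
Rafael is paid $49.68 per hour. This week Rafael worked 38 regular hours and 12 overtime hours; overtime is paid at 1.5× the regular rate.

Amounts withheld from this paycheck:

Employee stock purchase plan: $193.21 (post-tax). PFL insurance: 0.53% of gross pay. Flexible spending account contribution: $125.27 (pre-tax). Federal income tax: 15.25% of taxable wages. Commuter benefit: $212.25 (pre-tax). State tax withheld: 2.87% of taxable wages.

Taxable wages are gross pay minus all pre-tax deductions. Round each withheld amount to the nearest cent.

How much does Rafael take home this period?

Regular pay: 38 × $49.68 = $1,887.84
Overtime pay: 12 × $49.68 × 1.5 = $894.24
Gross pay = $1,887.84 + $894.24 = $2,782.08
Flexible spending account contribution: $125.27
Commuter benefit: $212.25
Pre-tax total = $125.27 + $212.25 = $337.52
Taxable wages = $2,782.08 − $337.52 = $2,444.56
State tax withheld: $2,444.56 × 0.0287 = $70.16
Federal income tax: $2,444.56 × 0.1525 = $372.80
PFL insurance: $2,782.08 × 0.0053 = $14.75
Employee stock purchase plan: $193.21
Total deductions = $125.27 + $212.25 + $70.16 + $372.80 + $14.75 + $193.21 = $988.44
Net pay = $2,782.08 − $988.44 = $1,793.64

$1,793.64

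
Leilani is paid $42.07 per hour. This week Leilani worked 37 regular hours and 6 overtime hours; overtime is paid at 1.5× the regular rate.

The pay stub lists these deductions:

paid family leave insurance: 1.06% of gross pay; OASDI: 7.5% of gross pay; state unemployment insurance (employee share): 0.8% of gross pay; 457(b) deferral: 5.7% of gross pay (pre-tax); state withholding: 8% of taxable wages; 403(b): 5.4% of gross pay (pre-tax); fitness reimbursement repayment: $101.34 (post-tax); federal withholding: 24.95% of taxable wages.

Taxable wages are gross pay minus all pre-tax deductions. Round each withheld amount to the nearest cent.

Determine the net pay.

$871.07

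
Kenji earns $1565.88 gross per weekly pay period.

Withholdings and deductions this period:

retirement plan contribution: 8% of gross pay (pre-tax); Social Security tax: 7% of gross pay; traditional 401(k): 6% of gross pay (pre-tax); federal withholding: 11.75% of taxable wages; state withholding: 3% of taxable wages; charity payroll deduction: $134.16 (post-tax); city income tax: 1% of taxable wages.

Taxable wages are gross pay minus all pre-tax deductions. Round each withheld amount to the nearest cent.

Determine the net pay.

Traditional 401(k): $1565.88 × 0.06 = $93.95
Retirement plan contribution: $1565.88 × 0.08 = $125.27
Pre-tax total = $93.95 + $125.27 = $219.22
Taxable wages = $1565.88 − $219.22 = $1346.66
City income tax: $1346.66 × 0.01 = $13.47
State withholding: $1346.66 × 0.03 = $40.40
Federal withholding: $1346.66 × 0.1175 = $158.23
Social Security tax: $1565.88 × 0.07 = $109.61
Charity payroll deduction: $134.16
Total deductions = $93.95 + $125.27 + $13.47 + $40.40 + $158.23 + $109.61 + $134.16 = $675.09
Net pay = $1565.88 − $675.09 = $890.79

$890.79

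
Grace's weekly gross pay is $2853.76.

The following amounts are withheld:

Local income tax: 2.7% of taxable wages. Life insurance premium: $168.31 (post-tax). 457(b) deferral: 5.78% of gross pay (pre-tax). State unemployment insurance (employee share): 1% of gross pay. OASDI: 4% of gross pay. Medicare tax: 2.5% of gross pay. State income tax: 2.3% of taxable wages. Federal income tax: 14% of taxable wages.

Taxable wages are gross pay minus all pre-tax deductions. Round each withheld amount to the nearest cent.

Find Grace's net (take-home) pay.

457(b) deferral: $2853.76 × 0.0578 = $164.95
Taxable wages = $2853.76 − $164.95 = $2688.81
Federal income tax: $2688.81 × 0.14 = $376.43
State income tax: $2688.81 × 0.023 = $61.84
Local income tax: $2688.81 × 0.027 = $72.60
OASDI: $2853.76 × 0.04 = $114.15
State unemployment insurance (employee share): $2853.76 × 0.01 = $28.54
Medicare tax: $2853.76 × 0.025 = $71.34
Life insurance premium: $168.31
Total deductions = $164.95 + $376.43 + $61.84 + $72.60 + $114.15 + $28.54 + $71.34 + $168.31 = $1058.16
Net pay = $2853.76 − $1058.16 = $1795.60

$1795.60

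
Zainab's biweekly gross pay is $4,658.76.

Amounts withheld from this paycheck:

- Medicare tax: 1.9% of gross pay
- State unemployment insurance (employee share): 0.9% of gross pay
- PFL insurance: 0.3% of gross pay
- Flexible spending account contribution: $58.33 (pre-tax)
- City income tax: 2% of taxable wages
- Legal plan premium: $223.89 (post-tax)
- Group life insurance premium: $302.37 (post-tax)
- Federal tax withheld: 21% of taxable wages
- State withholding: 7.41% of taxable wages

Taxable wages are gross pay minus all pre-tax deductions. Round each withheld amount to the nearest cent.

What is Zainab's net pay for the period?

Flexible spending account contribution: $58.33
Taxable wages = $4,658.76 − $58.33 = $4,600.43
State withholding: $4,600.43 × 0.0741 = $340.89
City income tax: $4,600.43 × 0.02 = $92.01
Federal tax withheld: $4,600.43 × 0.21 = $966.09
State unemployment insurance (employee share): $4,658.76 × 0.009 = $41.93
Medicare tax: $4,658.76 × 0.019 = $88.52
PFL insurance: $4,658.76 × 0.003 = $13.98
Legal plan premium: $223.89
Group life insurance premium: $302.37
Total deductions = $58.33 + $340.89 + $92.01 + $966.09 + $41.93 + $88.52 + $13.98 + $223.89 + $302.37 = $2,128.01
Net pay = $4,658.76 − $2,128.01 = $2,530.75

$2,530.75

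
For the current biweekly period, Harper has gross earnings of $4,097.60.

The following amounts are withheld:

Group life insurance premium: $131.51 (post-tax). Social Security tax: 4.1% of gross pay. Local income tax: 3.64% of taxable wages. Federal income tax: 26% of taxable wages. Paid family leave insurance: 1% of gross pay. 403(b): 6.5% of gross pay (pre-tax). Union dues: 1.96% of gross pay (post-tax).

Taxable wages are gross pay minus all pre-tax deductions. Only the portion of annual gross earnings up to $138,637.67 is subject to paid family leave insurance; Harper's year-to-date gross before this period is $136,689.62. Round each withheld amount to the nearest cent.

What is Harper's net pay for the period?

$2,296.37

403(b): $4,097.60 × 0.065 = $266.34
Taxable wages = $4,097.60 − $266.34 = $3,831.26
Local income tax: $3,831.26 × 0.0364 = $139.46
Federal income tax: $3,831.26 × 0.26 = $996.13
Social Security tax: $4,097.60 × 0.041 = $168.00
Paid family leave insurance: only $138,637.67 − $136,689.62 = $1,948.05 of this check is subject → $1,948.05 × 0.01 = $19.48
Group life insurance premium: $131.51
Union dues: $4,097.60 × 0.0196 = $80.31
Total deductions = $266.34 + $139.46 + $996.13 + $168.00 + $19.48 + $131.51 + $80.31 = $1,801.23
Net pay = $4,097.60 − $1,801.23 = $2,296.37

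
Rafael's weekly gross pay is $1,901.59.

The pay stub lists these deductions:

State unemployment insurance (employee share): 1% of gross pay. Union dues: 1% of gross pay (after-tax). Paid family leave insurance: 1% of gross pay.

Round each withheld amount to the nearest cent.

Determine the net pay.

$1,844.53

Paid family leave insurance: $1,901.59 × 0.01 = $19.02
State unemployment insurance (employee share): $1,901.59 × 0.01 = $19.02
Union dues: $1,901.59 × 0.01 = $19.02
Total deductions = $19.02 + $19.02 + $19.02 = $57.06
Net pay = $1,901.59 − $57.06 = $1,844.53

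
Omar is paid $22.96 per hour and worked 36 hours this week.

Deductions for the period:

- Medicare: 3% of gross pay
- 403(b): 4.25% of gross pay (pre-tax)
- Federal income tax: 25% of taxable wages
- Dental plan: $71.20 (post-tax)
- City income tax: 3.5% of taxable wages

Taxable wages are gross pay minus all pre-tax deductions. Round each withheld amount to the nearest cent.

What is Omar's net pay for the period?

$469.87

Gross pay: 36 × $22.96 = $826.56
403(b): $826.56 × 0.0425 = $35.13
Taxable wages = $826.56 − $35.13 = $791.43
Federal income tax: $791.43 × 0.25 = $197.86
City income tax: $791.43 × 0.035 = $27.70
Medicare: $826.56 × 0.03 = $24.80
Dental plan: $71.20
Total deductions = $35.13 + $197.86 + $27.70 + $24.80 + $71.20 = $356.69
Net pay = $826.56 − $356.69 = $469.87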